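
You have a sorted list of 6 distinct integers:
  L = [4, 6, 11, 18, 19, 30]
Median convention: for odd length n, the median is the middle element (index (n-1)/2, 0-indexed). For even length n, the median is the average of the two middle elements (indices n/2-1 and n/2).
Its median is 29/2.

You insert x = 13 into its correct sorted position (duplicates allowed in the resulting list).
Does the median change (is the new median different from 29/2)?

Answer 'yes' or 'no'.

Answer: yes

Derivation:
Old median = 29/2
Insert x = 13
New median = 13
Changed? yes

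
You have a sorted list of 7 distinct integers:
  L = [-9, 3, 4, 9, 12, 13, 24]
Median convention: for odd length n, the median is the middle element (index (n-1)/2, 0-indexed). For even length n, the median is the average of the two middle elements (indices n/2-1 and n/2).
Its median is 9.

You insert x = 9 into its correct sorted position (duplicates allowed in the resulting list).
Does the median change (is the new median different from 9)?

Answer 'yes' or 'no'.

Old median = 9
Insert x = 9
New median = 9
Changed? no

Answer: no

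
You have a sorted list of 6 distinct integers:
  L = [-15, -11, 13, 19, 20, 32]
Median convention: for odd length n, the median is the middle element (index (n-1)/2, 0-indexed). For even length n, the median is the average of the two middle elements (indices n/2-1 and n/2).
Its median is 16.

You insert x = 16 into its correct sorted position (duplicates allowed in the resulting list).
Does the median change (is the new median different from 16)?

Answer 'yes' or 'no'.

Answer: no

Derivation:
Old median = 16
Insert x = 16
New median = 16
Changed? no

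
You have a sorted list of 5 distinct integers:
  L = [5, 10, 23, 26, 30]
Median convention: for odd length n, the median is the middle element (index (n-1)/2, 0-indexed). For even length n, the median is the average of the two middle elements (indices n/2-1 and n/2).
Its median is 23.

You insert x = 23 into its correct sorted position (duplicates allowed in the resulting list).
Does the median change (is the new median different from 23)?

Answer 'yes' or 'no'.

Old median = 23
Insert x = 23
New median = 23
Changed? no

Answer: no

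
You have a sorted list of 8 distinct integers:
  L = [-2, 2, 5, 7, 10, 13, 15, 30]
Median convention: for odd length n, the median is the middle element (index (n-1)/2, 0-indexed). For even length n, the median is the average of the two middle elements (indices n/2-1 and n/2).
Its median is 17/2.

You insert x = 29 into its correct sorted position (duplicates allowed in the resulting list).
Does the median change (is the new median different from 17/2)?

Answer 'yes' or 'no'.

Answer: yes

Derivation:
Old median = 17/2
Insert x = 29
New median = 10
Changed? yes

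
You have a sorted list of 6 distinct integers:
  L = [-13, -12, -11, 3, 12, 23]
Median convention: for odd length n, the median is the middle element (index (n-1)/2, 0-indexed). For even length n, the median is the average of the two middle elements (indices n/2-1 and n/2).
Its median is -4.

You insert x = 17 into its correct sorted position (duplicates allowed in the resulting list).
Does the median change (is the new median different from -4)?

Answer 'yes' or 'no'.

Answer: yes

Derivation:
Old median = -4
Insert x = 17
New median = 3
Changed? yes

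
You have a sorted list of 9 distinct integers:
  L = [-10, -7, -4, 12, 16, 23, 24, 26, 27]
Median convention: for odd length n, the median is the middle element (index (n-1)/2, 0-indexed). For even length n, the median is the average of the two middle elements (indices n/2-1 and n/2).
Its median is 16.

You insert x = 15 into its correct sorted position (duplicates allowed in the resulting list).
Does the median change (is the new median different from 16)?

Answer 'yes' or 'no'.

Old median = 16
Insert x = 15
New median = 31/2
Changed? yes

Answer: yes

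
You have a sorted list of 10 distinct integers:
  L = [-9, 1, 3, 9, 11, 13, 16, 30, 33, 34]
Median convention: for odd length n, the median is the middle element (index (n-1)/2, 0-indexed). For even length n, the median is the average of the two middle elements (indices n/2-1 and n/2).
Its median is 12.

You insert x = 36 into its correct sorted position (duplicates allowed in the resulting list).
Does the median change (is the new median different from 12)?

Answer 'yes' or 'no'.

Old median = 12
Insert x = 36
New median = 13
Changed? yes

Answer: yes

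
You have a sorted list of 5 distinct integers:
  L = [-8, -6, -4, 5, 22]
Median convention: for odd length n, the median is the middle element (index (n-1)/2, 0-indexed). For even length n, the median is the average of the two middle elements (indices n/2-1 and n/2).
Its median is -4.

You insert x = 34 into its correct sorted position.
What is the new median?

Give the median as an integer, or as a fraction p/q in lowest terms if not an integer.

Old list (sorted, length 5): [-8, -6, -4, 5, 22]
Old median = -4
Insert x = 34
Old length odd (5). Middle was index 2 = -4.
New length even (6). New median = avg of two middle elements.
x = 34: 5 elements are < x, 0 elements are > x.
New sorted list: [-8, -6, -4, 5, 22, 34]
New median = 1/2

Answer: 1/2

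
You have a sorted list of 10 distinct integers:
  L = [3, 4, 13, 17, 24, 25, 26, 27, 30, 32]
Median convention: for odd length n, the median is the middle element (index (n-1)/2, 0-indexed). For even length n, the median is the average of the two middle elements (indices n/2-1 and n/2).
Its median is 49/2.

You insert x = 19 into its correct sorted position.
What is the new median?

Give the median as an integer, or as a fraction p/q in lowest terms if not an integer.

Old list (sorted, length 10): [3, 4, 13, 17, 24, 25, 26, 27, 30, 32]
Old median = 49/2
Insert x = 19
Old length even (10). Middle pair: indices 4,5 = 24,25.
New length odd (11). New median = single middle element.
x = 19: 4 elements are < x, 6 elements are > x.
New sorted list: [3, 4, 13, 17, 19, 24, 25, 26, 27, 30, 32]
New median = 24

Answer: 24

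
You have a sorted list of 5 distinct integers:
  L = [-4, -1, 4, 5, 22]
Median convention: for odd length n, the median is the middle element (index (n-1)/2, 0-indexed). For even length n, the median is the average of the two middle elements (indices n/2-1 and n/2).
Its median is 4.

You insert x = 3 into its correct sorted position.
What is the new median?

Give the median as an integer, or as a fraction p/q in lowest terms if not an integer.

Old list (sorted, length 5): [-4, -1, 4, 5, 22]
Old median = 4
Insert x = 3
Old length odd (5). Middle was index 2 = 4.
New length even (6). New median = avg of two middle elements.
x = 3: 2 elements are < x, 3 elements are > x.
New sorted list: [-4, -1, 3, 4, 5, 22]
New median = 7/2

Answer: 7/2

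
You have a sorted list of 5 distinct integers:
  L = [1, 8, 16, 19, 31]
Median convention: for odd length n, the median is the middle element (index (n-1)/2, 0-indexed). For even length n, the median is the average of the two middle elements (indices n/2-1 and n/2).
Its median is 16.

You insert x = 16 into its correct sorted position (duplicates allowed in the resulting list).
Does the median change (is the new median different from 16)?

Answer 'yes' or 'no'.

Answer: no

Derivation:
Old median = 16
Insert x = 16
New median = 16
Changed? no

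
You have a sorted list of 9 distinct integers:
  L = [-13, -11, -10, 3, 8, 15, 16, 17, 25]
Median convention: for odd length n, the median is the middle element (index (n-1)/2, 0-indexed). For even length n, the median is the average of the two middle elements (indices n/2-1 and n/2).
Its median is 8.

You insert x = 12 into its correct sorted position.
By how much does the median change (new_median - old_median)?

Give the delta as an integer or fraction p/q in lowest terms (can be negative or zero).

Answer: 2

Derivation:
Old median = 8
After inserting x = 12: new sorted = [-13, -11, -10, 3, 8, 12, 15, 16, 17, 25]
New median = 10
Delta = 10 - 8 = 2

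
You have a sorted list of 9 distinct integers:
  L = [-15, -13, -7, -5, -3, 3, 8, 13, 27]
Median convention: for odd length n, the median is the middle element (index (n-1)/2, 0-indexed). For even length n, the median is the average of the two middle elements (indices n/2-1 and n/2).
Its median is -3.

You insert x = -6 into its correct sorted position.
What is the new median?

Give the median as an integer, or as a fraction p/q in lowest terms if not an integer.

Answer: -4

Derivation:
Old list (sorted, length 9): [-15, -13, -7, -5, -3, 3, 8, 13, 27]
Old median = -3
Insert x = -6
Old length odd (9). Middle was index 4 = -3.
New length even (10). New median = avg of two middle elements.
x = -6: 3 elements are < x, 6 elements are > x.
New sorted list: [-15, -13, -7, -6, -5, -3, 3, 8, 13, 27]
New median = -4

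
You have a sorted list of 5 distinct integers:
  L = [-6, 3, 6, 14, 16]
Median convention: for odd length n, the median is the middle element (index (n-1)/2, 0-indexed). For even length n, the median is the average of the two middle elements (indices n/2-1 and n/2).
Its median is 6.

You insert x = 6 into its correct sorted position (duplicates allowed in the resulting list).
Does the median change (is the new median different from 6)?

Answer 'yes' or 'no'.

Old median = 6
Insert x = 6
New median = 6
Changed? no

Answer: no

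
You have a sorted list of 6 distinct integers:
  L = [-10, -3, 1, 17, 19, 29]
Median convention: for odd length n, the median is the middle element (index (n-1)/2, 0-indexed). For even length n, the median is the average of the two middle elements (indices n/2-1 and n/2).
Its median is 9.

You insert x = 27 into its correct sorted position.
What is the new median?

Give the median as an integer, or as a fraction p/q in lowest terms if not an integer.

Old list (sorted, length 6): [-10, -3, 1, 17, 19, 29]
Old median = 9
Insert x = 27
Old length even (6). Middle pair: indices 2,3 = 1,17.
New length odd (7). New median = single middle element.
x = 27: 5 elements are < x, 1 elements are > x.
New sorted list: [-10, -3, 1, 17, 19, 27, 29]
New median = 17

Answer: 17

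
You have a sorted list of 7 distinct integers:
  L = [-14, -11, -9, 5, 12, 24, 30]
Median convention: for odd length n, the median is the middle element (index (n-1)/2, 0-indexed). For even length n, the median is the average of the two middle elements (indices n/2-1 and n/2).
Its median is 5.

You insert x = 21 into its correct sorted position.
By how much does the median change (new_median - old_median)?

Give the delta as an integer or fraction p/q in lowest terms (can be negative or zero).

Old median = 5
After inserting x = 21: new sorted = [-14, -11, -9, 5, 12, 21, 24, 30]
New median = 17/2
Delta = 17/2 - 5 = 7/2

Answer: 7/2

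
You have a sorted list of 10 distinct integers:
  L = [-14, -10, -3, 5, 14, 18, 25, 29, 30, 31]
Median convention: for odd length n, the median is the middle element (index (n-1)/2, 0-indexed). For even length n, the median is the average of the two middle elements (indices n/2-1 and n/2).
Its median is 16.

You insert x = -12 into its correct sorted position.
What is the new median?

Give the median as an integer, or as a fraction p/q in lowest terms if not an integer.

Answer: 14

Derivation:
Old list (sorted, length 10): [-14, -10, -3, 5, 14, 18, 25, 29, 30, 31]
Old median = 16
Insert x = -12
Old length even (10). Middle pair: indices 4,5 = 14,18.
New length odd (11). New median = single middle element.
x = -12: 1 elements are < x, 9 elements are > x.
New sorted list: [-14, -12, -10, -3, 5, 14, 18, 25, 29, 30, 31]
New median = 14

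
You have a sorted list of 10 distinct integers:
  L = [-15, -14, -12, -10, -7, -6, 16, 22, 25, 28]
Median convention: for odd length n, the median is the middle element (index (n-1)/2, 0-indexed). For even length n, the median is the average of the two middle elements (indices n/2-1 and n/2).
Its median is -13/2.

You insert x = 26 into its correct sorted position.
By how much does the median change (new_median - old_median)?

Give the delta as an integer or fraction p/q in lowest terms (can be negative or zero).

Old median = -13/2
After inserting x = 26: new sorted = [-15, -14, -12, -10, -7, -6, 16, 22, 25, 26, 28]
New median = -6
Delta = -6 - -13/2 = 1/2

Answer: 1/2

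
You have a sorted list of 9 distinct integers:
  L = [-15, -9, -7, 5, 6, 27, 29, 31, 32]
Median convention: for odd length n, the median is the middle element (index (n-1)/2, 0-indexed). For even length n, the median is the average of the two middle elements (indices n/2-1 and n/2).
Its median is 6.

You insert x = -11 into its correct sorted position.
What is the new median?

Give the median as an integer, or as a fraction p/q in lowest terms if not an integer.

Answer: 11/2

Derivation:
Old list (sorted, length 9): [-15, -9, -7, 5, 6, 27, 29, 31, 32]
Old median = 6
Insert x = -11
Old length odd (9). Middle was index 4 = 6.
New length even (10). New median = avg of two middle elements.
x = -11: 1 elements are < x, 8 elements are > x.
New sorted list: [-15, -11, -9, -7, 5, 6, 27, 29, 31, 32]
New median = 11/2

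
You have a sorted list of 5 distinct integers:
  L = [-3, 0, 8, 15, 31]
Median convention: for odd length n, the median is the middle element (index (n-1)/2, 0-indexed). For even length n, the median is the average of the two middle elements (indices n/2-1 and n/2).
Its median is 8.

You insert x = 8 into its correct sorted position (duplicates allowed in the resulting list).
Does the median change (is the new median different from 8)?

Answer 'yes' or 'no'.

Answer: no

Derivation:
Old median = 8
Insert x = 8
New median = 8
Changed? no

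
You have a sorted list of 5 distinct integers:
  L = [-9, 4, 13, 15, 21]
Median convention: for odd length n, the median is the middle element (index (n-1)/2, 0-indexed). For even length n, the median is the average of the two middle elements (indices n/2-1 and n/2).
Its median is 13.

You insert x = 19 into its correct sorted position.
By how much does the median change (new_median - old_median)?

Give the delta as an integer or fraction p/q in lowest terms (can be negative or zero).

Old median = 13
After inserting x = 19: new sorted = [-9, 4, 13, 15, 19, 21]
New median = 14
Delta = 14 - 13 = 1

Answer: 1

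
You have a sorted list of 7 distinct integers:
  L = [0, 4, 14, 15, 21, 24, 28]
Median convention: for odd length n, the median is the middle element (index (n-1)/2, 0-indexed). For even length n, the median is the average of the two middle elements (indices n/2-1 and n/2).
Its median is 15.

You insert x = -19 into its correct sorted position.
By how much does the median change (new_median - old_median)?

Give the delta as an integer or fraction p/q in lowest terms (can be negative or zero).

Answer: -1/2

Derivation:
Old median = 15
After inserting x = -19: new sorted = [-19, 0, 4, 14, 15, 21, 24, 28]
New median = 29/2
Delta = 29/2 - 15 = -1/2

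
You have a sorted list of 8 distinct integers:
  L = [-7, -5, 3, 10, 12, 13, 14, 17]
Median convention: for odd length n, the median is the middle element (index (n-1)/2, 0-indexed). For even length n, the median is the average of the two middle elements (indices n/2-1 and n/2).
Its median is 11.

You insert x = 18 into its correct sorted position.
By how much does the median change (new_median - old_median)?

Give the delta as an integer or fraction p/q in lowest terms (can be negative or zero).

Answer: 1

Derivation:
Old median = 11
After inserting x = 18: new sorted = [-7, -5, 3, 10, 12, 13, 14, 17, 18]
New median = 12
Delta = 12 - 11 = 1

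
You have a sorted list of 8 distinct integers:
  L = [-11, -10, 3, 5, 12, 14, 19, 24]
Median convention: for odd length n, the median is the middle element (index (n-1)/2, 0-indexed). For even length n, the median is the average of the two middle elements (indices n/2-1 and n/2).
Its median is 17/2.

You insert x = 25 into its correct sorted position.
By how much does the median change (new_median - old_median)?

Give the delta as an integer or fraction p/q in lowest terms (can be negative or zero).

Answer: 7/2

Derivation:
Old median = 17/2
After inserting x = 25: new sorted = [-11, -10, 3, 5, 12, 14, 19, 24, 25]
New median = 12
Delta = 12 - 17/2 = 7/2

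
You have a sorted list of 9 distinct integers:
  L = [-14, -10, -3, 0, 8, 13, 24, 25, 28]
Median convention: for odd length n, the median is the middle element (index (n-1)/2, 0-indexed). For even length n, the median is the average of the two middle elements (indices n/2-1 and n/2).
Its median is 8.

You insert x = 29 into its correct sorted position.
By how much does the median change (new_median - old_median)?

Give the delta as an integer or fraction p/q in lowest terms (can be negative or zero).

Answer: 5/2

Derivation:
Old median = 8
After inserting x = 29: new sorted = [-14, -10, -3, 0, 8, 13, 24, 25, 28, 29]
New median = 21/2
Delta = 21/2 - 8 = 5/2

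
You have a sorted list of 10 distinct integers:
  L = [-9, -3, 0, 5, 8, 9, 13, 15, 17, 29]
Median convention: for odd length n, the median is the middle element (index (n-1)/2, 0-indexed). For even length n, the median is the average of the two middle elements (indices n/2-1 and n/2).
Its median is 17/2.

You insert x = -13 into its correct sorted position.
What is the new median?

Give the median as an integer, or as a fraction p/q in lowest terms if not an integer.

Answer: 8

Derivation:
Old list (sorted, length 10): [-9, -3, 0, 5, 8, 9, 13, 15, 17, 29]
Old median = 17/2
Insert x = -13
Old length even (10). Middle pair: indices 4,5 = 8,9.
New length odd (11). New median = single middle element.
x = -13: 0 elements are < x, 10 elements are > x.
New sorted list: [-13, -9, -3, 0, 5, 8, 9, 13, 15, 17, 29]
New median = 8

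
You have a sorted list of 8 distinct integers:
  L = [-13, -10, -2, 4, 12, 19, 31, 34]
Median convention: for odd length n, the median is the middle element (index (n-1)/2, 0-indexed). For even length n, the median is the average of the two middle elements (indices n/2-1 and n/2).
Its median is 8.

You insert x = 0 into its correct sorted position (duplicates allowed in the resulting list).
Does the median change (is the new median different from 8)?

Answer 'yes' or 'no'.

Old median = 8
Insert x = 0
New median = 4
Changed? yes

Answer: yes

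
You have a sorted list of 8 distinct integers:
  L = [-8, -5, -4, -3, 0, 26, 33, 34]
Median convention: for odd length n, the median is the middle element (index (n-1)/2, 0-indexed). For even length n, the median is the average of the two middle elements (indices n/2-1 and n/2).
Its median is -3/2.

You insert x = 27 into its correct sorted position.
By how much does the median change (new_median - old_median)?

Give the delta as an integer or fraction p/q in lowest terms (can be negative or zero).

Answer: 3/2

Derivation:
Old median = -3/2
After inserting x = 27: new sorted = [-8, -5, -4, -3, 0, 26, 27, 33, 34]
New median = 0
Delta = 0 - -3/2 = 3/2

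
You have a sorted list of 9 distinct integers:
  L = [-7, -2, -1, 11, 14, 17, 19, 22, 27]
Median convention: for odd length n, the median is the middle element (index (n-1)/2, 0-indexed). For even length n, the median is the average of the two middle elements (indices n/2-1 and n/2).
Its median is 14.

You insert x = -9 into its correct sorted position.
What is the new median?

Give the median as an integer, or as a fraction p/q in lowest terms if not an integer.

Answer: 25/2

Derivation:
Old list (sorted, length 9): [-7, -2, -1, 11, 14, 17, 19, 22, 27]
Old median = 14
Insert x = -9
Old length odd (9). Middle was index 4 = 14.
New length even (10). New median = avg of two middle elements.
x = -9: 0 elements are < x, 9 elements are > x.
New sorted list: [-9, -7, -2, -1, 11, 14, 17, 19, 22, 27]
New median = 25/2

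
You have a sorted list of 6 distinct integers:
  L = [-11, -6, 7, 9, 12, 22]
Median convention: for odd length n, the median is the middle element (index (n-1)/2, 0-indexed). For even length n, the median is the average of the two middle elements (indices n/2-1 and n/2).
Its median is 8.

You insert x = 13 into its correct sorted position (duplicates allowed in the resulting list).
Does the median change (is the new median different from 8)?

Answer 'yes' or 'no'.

Answer: yes

Derivation:
Old median = 8
Insert x = 13
New median = 9
Changed? yes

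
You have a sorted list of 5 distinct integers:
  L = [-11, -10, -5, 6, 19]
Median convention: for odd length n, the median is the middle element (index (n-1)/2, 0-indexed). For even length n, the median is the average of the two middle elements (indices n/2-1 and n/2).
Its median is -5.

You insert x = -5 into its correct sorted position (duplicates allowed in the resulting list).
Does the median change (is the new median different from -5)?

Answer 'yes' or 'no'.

Old median = -5
Insert x = -5
New median = -5
Changed? no

Answer: no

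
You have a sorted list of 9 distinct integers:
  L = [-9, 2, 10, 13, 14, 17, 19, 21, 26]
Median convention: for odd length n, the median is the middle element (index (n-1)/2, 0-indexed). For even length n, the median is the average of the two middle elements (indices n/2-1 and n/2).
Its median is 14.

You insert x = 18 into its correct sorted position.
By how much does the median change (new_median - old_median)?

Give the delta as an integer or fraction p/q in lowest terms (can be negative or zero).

Answer: 3/2

Derivation:
Old median = 14
After inserting x = 18: new sorted = [-9, 2, 10, 13, 14, 17, 18, 19, 21, 26]
New median = 31/2
Delta = 31/2 - 14 = 3/2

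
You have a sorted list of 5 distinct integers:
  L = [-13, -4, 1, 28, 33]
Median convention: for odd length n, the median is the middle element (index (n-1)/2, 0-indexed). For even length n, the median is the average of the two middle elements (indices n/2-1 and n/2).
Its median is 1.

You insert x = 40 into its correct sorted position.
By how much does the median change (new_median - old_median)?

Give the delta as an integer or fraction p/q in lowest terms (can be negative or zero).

Answer: 27/2

Derivation:
Old median = 1
After inserting x = 40: new sorted = [-13, -4, 1, 28, 33, 40]
New median = 29/2
Delta = 29/2 - 1 = 27/2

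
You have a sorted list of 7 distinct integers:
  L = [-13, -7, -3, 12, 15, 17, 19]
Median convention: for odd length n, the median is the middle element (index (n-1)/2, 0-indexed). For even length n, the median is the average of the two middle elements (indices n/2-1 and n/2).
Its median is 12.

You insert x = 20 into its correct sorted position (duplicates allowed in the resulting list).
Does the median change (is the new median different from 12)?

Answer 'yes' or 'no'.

Old median = 12
Insert x = 20
New median = 27/2
Changed? yes

Answer: yes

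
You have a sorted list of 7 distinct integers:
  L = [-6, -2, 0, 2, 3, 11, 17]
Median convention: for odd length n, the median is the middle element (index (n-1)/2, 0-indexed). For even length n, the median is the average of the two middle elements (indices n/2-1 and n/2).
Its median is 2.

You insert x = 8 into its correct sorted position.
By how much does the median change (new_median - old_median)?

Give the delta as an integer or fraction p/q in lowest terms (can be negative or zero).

Old median = 2
After inserting x = 8: new sorted = [-6, -2, 0, 2, 3, 8, 11, 17]
New median = 5/2
Delta = 5/2 - 2 = 1/2

Answer: 1/2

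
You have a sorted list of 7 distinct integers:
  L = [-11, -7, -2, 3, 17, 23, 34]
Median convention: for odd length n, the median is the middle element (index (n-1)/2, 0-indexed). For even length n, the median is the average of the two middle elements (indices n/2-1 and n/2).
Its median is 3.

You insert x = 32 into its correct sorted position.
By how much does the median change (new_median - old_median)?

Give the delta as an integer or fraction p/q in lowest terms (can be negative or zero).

Old median = 3
After inserting x = 32: new sorted = [-11, -7, -2, 3, 17, 23, 32, 34]
New median = 10
Delta = 10 - 3 = 7

Answer: 7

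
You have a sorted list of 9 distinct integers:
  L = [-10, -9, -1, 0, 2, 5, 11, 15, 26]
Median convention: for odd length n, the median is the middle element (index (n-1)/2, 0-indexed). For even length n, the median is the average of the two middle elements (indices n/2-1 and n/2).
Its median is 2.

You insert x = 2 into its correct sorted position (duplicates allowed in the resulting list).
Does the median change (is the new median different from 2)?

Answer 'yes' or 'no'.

Answer: no

Derivation:
Old median = 2
Insert x = 2
New median = 2
Changed? no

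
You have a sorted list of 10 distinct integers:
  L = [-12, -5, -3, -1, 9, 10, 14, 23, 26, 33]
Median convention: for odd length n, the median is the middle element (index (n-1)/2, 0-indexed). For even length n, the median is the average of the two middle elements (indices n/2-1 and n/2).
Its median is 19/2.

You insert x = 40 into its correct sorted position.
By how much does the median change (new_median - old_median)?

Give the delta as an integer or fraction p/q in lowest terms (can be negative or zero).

Old median = 19/2
After inserting x = 40: new sorted = [-12, -5, -3, -1, 9, 10, 14, 23, 26, 33, 40]
New median = 10
Delta = 10 - 19/2 = 1/2

Answer: 1/2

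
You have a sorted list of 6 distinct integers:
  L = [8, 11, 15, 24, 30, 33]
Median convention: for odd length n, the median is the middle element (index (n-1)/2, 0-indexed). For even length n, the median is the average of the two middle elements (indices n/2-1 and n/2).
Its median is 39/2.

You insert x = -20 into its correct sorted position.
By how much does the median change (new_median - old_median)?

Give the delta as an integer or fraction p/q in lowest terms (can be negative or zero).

Old median = 39/2
After inserting x = -20: new sorted = [-20, 8, 11, 15, 24, 30, 33]
New median = 15
Delta = 15 - 39/2 = -9/2

Answer: -9/2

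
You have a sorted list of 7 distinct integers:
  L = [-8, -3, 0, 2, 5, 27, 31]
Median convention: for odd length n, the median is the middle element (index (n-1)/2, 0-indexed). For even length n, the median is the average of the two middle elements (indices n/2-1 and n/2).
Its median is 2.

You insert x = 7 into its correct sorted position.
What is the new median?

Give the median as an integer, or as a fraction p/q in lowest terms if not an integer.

Old list (sorted, length 7): [-8, -3, 0, 2, 5, 27, 31]
Old median = 2
Insert x = 7
Old length odd (7). Middle was index 3 = 2.
New length even (8). New median = avg of two middle elements.
x = 7: 5 elements are < x, 2 elements are > x.
New sorted list: [-8, -3, 0, 2, 5, 7, 27, 31]
New median = 7/2

Answer: 7/2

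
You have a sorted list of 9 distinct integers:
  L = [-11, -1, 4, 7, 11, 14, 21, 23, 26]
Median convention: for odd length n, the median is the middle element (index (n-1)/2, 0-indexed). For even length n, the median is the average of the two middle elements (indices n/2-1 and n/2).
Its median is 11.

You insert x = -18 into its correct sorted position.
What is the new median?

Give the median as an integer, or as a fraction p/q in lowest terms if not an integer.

Old list (sorted, length 9): [-11, -1, 4, 7, 11, 14, 21, 23, 26]
Old median = 11
Insert x = -18
Old length odd (9). Middle was index 4 = 11.
New length even (10). New median = avg of two middle elements.
x = -18: 0 elements are < x, 9 elements are > x.
New sorted list: [-18, -11, -1, 4, 7, 11, 14, 21, 23, 26]
New median = 9

Answer: 9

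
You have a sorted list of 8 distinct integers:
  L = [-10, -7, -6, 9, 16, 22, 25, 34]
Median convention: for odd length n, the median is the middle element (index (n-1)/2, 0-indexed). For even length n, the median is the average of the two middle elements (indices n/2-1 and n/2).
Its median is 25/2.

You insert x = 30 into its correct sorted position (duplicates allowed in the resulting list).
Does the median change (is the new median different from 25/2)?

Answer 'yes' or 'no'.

Old median = 25/2
Insert x = 30
New median = 16
Changed? yes

Answer: yes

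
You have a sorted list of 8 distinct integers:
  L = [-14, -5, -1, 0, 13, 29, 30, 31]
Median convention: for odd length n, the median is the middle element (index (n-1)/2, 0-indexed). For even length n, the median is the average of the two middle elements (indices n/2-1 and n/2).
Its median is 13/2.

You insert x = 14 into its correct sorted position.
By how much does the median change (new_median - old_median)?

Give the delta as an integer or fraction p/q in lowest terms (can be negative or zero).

Answer: 13/2

Derivation:
Old median = 13/2
After inserting x = 14: new sorted = [-14, -5, -1, 0, 13, 14, 29, 30, 31]
New median = 13
Delta = 13 - 13/2 = 13/2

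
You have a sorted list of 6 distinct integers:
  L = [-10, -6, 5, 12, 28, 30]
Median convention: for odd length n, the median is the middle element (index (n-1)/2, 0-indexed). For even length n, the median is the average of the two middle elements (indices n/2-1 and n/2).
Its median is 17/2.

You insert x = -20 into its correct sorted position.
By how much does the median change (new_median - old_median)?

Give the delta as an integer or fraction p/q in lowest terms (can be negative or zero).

Old median = 17/2
After inserting x = -20: new sorted = [-20, -10, -6, 5, 12, 28, 30]
New median = 5
Delta = 5 - 17/2 = -7/2

Answer: -7/2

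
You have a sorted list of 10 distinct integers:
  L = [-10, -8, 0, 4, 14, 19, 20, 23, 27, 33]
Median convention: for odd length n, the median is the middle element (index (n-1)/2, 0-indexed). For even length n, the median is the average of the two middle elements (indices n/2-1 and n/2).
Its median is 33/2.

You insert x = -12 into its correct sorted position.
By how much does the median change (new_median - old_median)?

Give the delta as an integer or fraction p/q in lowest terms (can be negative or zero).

Old median = 33/2
After inserting x = -12: new sorted = [-12, -10, -8, 0, 4, 14, 19, 20, 23, 27, 33]
New median = 14
Delta = 14 - 33/2 = -5/2

Answer: -5/2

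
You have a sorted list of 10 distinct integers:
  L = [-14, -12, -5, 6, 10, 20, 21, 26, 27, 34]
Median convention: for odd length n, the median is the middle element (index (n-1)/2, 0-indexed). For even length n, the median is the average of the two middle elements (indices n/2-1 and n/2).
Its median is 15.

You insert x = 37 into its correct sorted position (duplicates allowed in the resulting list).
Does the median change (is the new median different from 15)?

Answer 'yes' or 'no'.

Answer: yes

Derivation:
Old median = 15
Insert x = 37
New median = 20
Changed? yes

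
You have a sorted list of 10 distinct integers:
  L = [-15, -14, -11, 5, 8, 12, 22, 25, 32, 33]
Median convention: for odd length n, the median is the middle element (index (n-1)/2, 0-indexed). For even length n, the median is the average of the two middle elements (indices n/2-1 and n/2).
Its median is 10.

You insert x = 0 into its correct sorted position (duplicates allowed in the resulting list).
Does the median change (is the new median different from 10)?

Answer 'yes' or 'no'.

Old median = 10
Insert x = 0
New median = 8
Changed? yes

Answer: yes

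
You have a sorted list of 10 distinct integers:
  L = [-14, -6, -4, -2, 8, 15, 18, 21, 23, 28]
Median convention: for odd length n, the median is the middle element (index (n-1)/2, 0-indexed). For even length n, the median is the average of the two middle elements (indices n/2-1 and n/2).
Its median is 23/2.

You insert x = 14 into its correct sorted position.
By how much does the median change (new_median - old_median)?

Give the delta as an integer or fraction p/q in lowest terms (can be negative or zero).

Answer: 5/2

Derivation:
Old median = 23/2
After inserting x = 14: new sorted = [-14, -6, -4, -2, 8, 14, 15, 18, 21, 23, 28]
New median = 14
Delta = 14 - 23/2 = 5/2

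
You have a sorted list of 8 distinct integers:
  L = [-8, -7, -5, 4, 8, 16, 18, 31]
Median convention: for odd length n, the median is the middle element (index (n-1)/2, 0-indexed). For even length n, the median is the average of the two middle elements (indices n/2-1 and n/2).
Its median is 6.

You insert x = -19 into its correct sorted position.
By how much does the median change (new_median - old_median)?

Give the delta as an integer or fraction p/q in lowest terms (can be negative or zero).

Old median = 6
After inserting x = -19: new sorted = [-19, -8, -7, -5, 4, 8, 16, 18, 31]
New median = 4
Delta = 4 - 6 = -2

Answer: -2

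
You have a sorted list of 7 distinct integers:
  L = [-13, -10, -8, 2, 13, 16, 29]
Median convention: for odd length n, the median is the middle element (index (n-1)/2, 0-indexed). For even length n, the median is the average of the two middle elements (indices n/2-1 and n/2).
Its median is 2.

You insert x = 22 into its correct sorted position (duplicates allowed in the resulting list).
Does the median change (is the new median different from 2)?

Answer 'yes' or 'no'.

Old median = 2
Insert x = 22
New median = 15/2
Changed? yes

Answer: yes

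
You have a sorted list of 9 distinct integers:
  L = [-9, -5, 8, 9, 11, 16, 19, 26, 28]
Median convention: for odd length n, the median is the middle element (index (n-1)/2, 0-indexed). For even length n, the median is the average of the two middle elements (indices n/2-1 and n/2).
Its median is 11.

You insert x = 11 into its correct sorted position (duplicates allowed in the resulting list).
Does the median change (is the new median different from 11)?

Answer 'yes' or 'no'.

Answer: no

Derivation:
Old median = 11
Insert x = 11
New median = 11
Changed? no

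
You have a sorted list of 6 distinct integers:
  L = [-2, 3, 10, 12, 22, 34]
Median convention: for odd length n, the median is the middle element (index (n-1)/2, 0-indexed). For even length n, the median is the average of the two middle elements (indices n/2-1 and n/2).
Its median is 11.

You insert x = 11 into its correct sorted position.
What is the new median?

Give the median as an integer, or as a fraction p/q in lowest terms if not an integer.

Answer: 11

Derivation:
Old list (sorted, length 6): [-2, 3, 10, 12, 22, 34]
Old median = 11
Insert x = 11
Old length even (6). Middle pair: indices 2,3 = 10,12.
New length odd (7). New median = single middle element.
x = 11: 3 elements are < x, 3 elements are > x.
New sorted list: [-2, 3, 10, 11, 12, 22, 34]
New median = 11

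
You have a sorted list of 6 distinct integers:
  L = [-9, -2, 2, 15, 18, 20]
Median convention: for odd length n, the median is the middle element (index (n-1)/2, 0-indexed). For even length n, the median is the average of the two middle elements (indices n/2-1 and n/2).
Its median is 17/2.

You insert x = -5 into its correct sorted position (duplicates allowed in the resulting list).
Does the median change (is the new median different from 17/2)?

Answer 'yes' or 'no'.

Old median = 17/2
Insert x = -5
New median = 2
Changed? yes

Answer: yes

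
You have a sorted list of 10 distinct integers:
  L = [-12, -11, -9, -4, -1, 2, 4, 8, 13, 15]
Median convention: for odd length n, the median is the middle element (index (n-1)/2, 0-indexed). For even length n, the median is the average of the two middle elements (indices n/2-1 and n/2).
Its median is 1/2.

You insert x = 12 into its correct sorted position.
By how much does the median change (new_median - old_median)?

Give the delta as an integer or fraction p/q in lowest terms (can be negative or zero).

Old median = 1/2
After inserting x = 12: new sorted = [-12, -11, -9, -4, -1, 2, 4, 8, 12, 13, 15]
New median = 2
Delta = 2 - 1/2 = 3/2

Answer: 3/2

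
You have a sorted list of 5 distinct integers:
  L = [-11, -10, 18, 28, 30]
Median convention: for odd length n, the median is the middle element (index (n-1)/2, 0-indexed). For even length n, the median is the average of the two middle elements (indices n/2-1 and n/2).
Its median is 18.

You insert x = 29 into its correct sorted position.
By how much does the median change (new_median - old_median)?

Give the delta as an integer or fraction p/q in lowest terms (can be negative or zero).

Old median = 18
After inserting x = 29: new sorted = [-11, -10, 18, 28, 29, 30]
New median = 23
Delta = 23 - 18 = 5

Answer: 5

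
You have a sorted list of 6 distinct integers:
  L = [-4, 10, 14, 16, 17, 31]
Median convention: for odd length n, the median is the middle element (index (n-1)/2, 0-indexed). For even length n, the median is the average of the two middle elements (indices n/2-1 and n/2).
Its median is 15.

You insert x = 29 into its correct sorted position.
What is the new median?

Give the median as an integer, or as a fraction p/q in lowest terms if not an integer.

Old list (sorted, length 6): [-4, 10, 14, 16, 17, 31]
Old median = 15
Insert x = 29
Old length even (6). Middle pair: indices 2,3 = 14,16.
New length odd (7). New median = single middle element.
x = 29: 5 elements are < x, 1 elements are > x.
New sorted list: [-4, 10, 14, 16, 17, 29, 31]
New median = 16

Answer: 16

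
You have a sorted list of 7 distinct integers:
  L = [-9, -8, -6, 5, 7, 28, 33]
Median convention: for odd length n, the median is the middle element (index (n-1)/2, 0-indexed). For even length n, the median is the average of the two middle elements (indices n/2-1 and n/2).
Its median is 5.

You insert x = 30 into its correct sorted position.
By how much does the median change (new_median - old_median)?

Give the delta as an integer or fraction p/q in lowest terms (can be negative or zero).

Answer: 1

Derivation:
Old median = 5
After inserting x = 30: new sorted = [-9, -8, -6, 5, 7, 28, 30, 33]
New median = 6
Delta = 6 - 5 = 1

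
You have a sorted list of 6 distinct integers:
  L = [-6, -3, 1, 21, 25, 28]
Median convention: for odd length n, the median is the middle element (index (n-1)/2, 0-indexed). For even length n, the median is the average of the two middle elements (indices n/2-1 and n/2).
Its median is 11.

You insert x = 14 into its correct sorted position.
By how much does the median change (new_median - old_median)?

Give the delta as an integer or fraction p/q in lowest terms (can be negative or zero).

Old median = 11
After inserting x = 14: new sorted = [-6, -3, 1, 14, 21, 25, 28]
New median = 14
Delta = 14 - 11 = 3

Answer: 3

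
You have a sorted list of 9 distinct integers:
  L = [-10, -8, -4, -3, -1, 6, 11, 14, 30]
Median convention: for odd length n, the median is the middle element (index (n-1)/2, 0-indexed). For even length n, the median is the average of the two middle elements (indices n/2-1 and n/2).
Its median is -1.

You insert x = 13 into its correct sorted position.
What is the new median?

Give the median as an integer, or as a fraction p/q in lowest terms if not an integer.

Answer: 5/2

Derivation:
Old list (sorted, length 9): [-10, -8, -4, -3, -1, 6, 11, 14, 30]
Old median = -1
Insert x = 13
Old length odd (9). Middle was index 4 = -1.
New length even (10). New median = avg of two middle elements.
x = 13: 7 elements are < x, 2 elements are > x.
New sorted list: [-10, -8, -4, -3, -1, 6, 11, 13, 14, 30]
New median = 5/2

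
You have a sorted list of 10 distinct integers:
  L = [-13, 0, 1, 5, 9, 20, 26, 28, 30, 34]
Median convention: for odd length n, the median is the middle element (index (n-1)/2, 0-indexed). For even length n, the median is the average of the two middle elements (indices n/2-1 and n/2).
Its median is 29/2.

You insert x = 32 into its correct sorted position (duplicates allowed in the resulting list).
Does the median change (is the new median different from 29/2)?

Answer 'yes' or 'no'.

Old median = 29/2
Insert x = 32
New median = 20
Changed? yes

Answer: yes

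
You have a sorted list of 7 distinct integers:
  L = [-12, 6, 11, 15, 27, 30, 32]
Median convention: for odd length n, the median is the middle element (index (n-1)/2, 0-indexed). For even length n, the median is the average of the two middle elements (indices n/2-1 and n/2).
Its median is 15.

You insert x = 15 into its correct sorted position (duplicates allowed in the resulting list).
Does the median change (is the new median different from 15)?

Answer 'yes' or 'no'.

Answer: no

Derivation:
Old median = 15
Insert x = 15
New median = 15
Changed? no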